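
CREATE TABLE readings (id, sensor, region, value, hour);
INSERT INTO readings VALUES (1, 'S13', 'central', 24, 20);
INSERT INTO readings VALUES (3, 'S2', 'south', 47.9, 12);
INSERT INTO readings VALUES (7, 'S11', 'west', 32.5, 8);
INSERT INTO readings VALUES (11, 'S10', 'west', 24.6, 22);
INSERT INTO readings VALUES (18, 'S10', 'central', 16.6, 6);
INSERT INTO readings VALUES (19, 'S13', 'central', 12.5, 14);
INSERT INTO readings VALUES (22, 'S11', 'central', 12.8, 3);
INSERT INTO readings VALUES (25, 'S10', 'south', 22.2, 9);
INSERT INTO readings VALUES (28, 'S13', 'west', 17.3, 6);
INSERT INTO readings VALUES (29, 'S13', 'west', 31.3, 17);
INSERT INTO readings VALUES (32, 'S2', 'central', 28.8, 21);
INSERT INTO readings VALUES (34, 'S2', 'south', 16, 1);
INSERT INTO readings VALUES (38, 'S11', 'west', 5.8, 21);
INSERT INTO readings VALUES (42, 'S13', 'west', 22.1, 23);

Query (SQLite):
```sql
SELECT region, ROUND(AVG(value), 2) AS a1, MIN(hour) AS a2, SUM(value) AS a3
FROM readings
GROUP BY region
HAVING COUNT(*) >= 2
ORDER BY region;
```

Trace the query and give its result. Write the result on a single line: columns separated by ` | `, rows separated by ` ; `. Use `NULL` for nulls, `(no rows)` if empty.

Group readings by region.
Per group compute: ROUND(AVG(value), 2), MIN(hour), SUM(value).
HAVING: drop groups with fewer than 2 rows.
  central: ids {1, 18, 19, 22, 32} → ROUND(AVG(value), 2)=18.94, MIN(hour)=3, SUM(value)=94.7
  south: ids {3, 25, 34} → ROUND(AVG(value), 2)=28.7, MIN(hour)=1, SUM(value)=86.1
  west: ids {7, 11, 28, 29, 38, 42} → ROUND(AVG(value), 2)=22.27, MIN(hour)=6, SUM(value)=133.6

central | 18.94 | 3 | 94.7 ; south | 28.7 | 1 | 86.1 ; west | 22.27 | 6 | 133.6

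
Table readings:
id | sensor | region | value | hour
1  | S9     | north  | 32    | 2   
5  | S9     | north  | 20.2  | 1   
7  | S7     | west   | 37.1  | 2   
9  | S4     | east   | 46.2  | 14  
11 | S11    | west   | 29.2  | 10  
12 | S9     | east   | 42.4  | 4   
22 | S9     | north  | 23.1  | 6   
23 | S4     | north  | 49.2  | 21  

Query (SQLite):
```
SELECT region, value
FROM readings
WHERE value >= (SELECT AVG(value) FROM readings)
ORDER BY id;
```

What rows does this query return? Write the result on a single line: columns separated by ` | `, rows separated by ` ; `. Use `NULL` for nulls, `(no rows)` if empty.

west | 37.1 ; east | 46.2 ; east | 42.4 ; north | 49.2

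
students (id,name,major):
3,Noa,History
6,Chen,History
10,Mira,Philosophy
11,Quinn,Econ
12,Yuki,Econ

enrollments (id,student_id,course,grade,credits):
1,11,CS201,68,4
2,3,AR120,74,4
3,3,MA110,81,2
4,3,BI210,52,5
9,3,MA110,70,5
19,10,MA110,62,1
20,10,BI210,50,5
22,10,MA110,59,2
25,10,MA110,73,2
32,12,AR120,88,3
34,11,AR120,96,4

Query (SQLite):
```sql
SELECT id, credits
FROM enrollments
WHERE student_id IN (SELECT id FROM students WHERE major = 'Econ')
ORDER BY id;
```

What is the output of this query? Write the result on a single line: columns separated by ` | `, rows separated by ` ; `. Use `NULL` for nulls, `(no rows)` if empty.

1 | 4 ; 32 | 3 ; 34 | 4

Inner query: students.id where major = 'Econ'.
Outer: keep enrollments rows whose student_id is in that set.
Inner query → {11, 12}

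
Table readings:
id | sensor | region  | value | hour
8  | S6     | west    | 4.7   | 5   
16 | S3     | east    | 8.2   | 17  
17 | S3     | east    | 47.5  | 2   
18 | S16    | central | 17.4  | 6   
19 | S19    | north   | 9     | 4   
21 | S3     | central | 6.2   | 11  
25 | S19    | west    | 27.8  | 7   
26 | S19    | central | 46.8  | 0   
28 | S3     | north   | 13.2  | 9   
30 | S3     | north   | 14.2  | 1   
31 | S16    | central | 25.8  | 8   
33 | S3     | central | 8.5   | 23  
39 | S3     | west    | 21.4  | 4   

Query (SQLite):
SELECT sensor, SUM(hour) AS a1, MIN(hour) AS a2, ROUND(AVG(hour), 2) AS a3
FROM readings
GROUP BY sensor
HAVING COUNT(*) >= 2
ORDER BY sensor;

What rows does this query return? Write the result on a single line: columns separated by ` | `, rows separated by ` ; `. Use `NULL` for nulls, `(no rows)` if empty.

Group readings by sensor.
Per group compute: SUM(hour), MIN(hour), ROUND(AVG(hour), 2).
HAVING: drop groups with fewer than 2 rows.
  S16: ids {18, 31} → SUM(hour)=14, MIN(hour)=6, ROUND(AVG(hour), 2)=7
  S19: ids {19, 25, 26} → SUM(hour)=11, MIN(hour)=0, ROUND(AVG(hour), 2)=3.67
  S3: ids {16, 17, 21, 28, 30, 33, 39} → SUM(hour)=67, MIN(hour)=1, ROUND(AVG(hour), 2)=9.57
  S6: ids {8} → SUM(hour)=5, MIN(hour)=5, ROUND(AVG(hour), 2)=5

S16 | 14 | 6 | 7 ; S19 | 11 | 0 | 3.67 ; S3 | 67 | 1 | 9.57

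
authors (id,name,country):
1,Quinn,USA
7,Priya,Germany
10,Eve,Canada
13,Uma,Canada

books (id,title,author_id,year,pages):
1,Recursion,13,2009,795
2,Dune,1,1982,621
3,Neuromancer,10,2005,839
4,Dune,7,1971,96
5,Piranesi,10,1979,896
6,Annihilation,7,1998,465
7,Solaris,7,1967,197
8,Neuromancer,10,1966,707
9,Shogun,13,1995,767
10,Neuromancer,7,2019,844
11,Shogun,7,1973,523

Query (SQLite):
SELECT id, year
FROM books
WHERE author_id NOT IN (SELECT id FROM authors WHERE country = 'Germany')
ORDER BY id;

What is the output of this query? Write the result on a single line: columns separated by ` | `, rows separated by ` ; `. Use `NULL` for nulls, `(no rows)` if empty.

Inner query: authors.id where country = 'Germany'.
Outer: keep books rows whose author_id is not in that set.
Inner query → {7}

1 | 2009 ; 2 | 1982 ; 3 | 2005 ; 5 | 1979 ; 8 | 1966 ; 9 | 1995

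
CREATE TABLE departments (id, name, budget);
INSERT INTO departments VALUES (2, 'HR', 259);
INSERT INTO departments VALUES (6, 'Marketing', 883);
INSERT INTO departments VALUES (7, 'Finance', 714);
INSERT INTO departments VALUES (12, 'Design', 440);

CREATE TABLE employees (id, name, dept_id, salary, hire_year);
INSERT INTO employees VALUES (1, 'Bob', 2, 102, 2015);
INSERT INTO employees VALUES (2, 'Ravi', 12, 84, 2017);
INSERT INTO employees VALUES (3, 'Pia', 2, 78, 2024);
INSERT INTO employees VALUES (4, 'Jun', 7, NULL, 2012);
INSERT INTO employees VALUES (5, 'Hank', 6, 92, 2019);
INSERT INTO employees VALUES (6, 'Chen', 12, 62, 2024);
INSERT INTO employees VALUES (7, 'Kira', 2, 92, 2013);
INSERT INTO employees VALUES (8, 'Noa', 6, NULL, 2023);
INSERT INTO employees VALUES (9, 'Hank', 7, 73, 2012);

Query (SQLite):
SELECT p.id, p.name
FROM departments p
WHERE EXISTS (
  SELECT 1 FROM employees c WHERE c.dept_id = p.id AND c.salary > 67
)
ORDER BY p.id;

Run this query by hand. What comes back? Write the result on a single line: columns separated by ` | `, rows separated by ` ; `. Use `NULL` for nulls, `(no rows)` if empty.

For each departments row, check whether any employees with matching dept_id has salary > 67.
Keep rows where that is true.

2 | HR ; 6 | Marketing ; 7 | Finance ; 12 | Design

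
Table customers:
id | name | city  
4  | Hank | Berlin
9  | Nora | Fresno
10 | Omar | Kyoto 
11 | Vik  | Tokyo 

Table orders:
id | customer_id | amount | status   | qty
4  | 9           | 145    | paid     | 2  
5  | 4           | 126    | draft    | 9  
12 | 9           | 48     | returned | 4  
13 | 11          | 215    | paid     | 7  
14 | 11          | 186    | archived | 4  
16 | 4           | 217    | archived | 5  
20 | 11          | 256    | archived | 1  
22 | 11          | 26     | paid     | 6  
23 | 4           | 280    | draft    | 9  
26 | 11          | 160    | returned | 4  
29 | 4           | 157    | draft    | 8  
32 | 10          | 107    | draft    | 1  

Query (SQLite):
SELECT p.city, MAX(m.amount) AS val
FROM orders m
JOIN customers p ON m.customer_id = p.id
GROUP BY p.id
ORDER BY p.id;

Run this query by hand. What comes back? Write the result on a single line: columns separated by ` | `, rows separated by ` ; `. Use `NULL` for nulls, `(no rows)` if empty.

Berlin | 280 ; Fresno | 145 ; Kyoto | 107 ; Tokyo | 256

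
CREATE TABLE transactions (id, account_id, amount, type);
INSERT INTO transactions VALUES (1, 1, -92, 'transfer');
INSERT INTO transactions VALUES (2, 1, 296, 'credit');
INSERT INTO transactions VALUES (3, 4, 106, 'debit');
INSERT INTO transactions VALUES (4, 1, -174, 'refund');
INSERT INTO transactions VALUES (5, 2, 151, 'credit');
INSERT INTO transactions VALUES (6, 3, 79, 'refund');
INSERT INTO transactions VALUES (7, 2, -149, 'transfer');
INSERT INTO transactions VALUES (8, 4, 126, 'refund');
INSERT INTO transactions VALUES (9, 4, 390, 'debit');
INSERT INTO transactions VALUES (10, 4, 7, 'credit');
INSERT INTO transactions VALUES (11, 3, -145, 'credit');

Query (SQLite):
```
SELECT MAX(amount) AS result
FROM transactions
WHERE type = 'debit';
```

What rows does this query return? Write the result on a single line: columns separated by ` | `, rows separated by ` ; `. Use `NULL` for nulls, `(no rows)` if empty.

390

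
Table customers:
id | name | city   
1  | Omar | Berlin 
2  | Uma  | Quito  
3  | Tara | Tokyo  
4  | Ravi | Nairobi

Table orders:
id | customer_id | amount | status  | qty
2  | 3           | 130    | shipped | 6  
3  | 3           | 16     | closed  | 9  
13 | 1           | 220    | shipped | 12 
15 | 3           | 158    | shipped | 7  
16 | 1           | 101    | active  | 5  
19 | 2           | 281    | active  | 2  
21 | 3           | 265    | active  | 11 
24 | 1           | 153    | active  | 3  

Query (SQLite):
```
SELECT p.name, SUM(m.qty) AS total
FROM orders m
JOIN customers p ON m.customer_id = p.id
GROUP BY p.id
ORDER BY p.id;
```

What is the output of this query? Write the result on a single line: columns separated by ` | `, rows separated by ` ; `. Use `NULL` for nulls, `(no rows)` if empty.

Omar | 20 ; Uma | 2 ; Tara | 33

Join each orders row to its customers via customer_id.
Group joined rows by customers.id; compute SUM(m.qty) per group.
  1: ids {13, 16, 24} → SUM(m.qty)=20
  2: ids {19} → SUM(m.qty)=2
  3: ids {2, 3, 15, 21} → SUM(m.qty)=33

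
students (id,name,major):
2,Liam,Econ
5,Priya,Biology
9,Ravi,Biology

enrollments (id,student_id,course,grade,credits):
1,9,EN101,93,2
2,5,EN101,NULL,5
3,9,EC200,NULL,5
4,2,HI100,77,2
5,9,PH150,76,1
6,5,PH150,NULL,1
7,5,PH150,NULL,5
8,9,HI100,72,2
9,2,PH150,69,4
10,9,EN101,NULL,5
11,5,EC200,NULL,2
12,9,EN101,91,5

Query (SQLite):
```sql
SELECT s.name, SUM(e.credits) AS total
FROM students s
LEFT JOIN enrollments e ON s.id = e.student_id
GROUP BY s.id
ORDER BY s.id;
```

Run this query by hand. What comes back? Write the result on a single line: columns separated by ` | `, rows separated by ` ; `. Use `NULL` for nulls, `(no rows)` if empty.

Liam | 6 ; Priya | 13 ; Ravi | 20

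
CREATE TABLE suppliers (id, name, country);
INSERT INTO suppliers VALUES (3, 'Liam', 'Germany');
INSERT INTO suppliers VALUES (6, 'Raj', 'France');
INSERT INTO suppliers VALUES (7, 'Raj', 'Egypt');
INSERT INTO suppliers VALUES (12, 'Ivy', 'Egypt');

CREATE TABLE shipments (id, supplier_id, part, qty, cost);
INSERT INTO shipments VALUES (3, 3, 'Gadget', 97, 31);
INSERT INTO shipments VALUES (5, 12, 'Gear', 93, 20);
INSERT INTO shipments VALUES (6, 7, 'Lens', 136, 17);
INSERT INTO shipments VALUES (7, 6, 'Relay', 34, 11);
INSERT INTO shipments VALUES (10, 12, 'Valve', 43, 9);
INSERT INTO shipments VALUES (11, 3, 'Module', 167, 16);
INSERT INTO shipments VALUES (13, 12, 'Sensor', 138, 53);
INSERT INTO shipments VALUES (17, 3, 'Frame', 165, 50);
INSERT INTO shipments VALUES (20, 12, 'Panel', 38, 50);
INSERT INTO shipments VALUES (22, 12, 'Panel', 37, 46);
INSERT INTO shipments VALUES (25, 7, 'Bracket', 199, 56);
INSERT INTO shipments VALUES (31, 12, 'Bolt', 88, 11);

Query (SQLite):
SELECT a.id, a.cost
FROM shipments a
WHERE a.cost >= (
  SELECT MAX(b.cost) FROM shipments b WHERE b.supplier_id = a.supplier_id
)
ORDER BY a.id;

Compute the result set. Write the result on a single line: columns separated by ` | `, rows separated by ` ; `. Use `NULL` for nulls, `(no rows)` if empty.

7 | 11 ; 13 | 53 ; 17 | 50 ; 25 | 56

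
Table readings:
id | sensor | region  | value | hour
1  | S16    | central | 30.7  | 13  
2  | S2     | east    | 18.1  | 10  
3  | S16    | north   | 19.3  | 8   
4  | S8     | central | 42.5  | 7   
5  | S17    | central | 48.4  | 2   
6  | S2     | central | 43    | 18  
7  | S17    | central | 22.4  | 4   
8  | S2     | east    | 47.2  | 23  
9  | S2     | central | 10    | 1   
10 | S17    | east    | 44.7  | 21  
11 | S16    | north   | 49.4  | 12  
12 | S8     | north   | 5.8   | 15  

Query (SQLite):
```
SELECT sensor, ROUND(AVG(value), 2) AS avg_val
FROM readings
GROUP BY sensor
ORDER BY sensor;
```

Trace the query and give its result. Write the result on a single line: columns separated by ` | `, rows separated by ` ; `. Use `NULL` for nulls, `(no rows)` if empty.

Partition readings by sensor; compute ROUND(AVG(value), 2) within each group.
  S16: ids {1, 3, 11} → ROUND(AVG(value), 2)=33.13
  S17: ids {5, 7, 10} → ROUND(AVG(value), 2)=38.5
  S2: ids {2, 6, 8, 9} → ROUND(AVG(value), 2)=29.58
  S8: ids {4, 12} → ROUND(AVG(value), 2)=24.15

S16 | 33.13 ; S17 | 38.5 ; S2 | 29.58 ; S8 | 24.15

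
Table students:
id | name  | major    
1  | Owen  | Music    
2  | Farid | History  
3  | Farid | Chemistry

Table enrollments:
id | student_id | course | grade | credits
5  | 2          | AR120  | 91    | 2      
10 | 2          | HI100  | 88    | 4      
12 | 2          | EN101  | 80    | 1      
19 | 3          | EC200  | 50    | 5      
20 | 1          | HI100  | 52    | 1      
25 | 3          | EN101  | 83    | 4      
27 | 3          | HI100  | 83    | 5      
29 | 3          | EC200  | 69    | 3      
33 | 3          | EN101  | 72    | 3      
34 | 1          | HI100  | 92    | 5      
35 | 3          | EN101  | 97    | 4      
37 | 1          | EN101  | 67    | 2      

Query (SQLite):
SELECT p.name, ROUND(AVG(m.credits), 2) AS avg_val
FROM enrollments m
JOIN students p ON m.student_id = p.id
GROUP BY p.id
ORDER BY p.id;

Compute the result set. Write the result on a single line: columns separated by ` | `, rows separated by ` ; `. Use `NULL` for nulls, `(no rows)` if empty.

Owen | 2.67 ; Farid | 2.33 ; Farid | 4

Join each enrollments row to its students via student_id.
Group joined rows by students.id; compute ROUND(AVG(m.credits), 2) per group.
  1: ids {20, 34, 37} → ROUND(AVG(m.credits), 2)=2.67
  2: ids {5, 10, 12} → ROUND(AVG(m.credits), 2)=2.33
  3: ids {19, 25, 27, 29, 33, 35} → ROUND(AVG(m.credits), 2)=4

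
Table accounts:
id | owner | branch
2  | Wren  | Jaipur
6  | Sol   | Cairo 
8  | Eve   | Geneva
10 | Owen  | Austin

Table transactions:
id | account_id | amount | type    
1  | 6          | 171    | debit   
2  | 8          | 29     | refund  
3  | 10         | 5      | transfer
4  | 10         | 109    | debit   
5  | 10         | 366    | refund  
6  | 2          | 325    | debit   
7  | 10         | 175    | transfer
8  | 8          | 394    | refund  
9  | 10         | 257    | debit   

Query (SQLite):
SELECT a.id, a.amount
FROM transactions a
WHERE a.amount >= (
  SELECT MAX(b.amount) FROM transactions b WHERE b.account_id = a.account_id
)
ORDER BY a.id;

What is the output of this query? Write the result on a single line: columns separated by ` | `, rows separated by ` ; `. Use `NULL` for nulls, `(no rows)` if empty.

For each transactions row a, compute MAX(amount) over rows sharing a.account_id.
Keep row a if a.amount >= that per-group MAX.
  account_id=2: MAX(amount) = 325
  account_id=6: MAX(amount) = 171
  account_id=8: MAX(amount) = 394
  account_id=10: MAX(amount) = 366

1 | 171 ; 5 | 366 ; 6 | 325 ; 8 | 394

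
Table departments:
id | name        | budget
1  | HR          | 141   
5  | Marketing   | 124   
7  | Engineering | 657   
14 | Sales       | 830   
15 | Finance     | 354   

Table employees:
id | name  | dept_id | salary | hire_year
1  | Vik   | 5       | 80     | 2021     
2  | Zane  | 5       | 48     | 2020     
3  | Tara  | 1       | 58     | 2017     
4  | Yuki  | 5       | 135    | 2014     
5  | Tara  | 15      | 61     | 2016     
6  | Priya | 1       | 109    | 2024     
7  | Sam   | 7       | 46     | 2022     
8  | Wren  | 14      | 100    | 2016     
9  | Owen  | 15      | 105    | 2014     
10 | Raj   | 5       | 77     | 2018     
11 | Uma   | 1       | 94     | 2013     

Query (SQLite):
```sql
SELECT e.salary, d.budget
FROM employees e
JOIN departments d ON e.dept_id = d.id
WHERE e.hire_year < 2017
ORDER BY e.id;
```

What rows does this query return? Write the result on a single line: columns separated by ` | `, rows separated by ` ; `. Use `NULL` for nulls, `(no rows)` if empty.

Each employees row matches the departments row where dept_id = departments.id.
Then keep rows with e.hire_year < 2017.

135 | 124 ; 61 | 354 ; 100 | 830 ; 105 | 354 ; 94 | 141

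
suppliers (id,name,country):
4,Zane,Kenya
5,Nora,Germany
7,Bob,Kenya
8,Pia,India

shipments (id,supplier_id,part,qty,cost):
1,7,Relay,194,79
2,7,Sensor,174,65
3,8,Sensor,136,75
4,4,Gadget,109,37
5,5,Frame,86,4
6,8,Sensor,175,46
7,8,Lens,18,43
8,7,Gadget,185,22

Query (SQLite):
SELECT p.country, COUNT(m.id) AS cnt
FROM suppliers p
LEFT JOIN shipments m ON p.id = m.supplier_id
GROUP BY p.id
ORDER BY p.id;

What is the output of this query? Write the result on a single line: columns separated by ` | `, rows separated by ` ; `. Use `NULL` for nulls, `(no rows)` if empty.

Kenya | 1 ; Germany | 1 ; Kenya | 3 ; India | 3

LEFT JOIN keeps every suppliers row; unmatched ones get NULL for shipments columns.
Group by suppliers.id and compute COUNT(m.id). COUNT(col) of an all-NULL group is 0.
  4: ids {4} → COUNT(m.id)=1
  5: ids {5} → COUNT(m.id)=1
  7: ids {1, 2, 8} → COUNT(m.id)=3
  8: ids {3, 6, 7} → COUNT(m.id)=3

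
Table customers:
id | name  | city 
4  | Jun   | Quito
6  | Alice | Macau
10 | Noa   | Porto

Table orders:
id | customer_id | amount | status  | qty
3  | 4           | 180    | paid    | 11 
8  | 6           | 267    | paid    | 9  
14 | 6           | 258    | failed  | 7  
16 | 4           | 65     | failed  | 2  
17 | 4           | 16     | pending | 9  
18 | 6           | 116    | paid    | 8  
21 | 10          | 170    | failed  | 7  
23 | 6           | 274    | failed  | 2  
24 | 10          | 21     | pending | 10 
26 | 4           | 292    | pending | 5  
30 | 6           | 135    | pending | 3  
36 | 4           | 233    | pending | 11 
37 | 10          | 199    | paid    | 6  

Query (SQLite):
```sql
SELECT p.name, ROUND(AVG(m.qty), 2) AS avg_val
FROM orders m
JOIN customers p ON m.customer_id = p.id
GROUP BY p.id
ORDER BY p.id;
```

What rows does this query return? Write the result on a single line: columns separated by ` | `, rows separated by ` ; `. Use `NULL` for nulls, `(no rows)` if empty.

Jun | 7.6 ; Alice | 5.8 ; Noa | 7.67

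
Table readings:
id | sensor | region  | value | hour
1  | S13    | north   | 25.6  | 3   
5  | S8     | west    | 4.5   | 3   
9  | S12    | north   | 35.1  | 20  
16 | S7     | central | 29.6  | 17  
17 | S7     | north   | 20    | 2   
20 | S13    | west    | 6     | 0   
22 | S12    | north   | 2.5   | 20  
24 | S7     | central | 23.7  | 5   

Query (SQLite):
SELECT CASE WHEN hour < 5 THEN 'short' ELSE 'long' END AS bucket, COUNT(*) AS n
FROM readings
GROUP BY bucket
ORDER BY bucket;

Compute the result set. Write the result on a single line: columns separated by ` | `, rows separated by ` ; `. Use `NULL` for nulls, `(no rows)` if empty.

Bucket rows by hour < 5 → 'short' else 'long'; count each bucket.

long | 4 ; short | 4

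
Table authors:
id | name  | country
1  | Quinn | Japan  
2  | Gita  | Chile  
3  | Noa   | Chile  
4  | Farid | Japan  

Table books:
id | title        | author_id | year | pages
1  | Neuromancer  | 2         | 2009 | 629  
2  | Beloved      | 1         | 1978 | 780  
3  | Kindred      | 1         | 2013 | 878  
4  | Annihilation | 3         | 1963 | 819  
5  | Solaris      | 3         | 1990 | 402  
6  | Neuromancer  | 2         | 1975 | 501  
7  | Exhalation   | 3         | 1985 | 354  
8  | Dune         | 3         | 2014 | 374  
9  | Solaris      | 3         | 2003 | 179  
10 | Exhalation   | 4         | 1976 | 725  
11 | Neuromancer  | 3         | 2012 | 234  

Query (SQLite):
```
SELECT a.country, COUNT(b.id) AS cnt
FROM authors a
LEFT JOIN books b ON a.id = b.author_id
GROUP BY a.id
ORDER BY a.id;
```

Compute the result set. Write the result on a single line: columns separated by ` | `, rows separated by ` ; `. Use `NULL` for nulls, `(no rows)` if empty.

Japan | 2 ; Chile | 2 ; Chile | 6 ; Japan | 1

LEFT JOIN keeps every authors row; unmatched ones get NULL for books columns.
Group by authors.id and compute COUNT(b.id). COUNT(col) of an all-NULL group is 0.
  1: ids {2, 3} → COUNT(b.id)=2
  2: ids {1, 6} → COUNT(b.id)=2
  3: ids {4, 5, 7, 8, 9, 11} → COUNT(b.id)=6
  4: ids {10} → COUNT(b.id)=1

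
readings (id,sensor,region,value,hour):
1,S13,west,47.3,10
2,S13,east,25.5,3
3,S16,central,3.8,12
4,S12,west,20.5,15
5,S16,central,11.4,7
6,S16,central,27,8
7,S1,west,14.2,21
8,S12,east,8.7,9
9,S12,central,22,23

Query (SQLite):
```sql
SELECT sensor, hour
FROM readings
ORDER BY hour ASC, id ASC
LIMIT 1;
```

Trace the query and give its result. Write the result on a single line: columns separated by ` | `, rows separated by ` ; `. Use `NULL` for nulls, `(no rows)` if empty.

Sort by hour asc, tiebreak id asc: (3, id=2), (7, id=5), (8, id=6), (9, id=8) …. Take first 1.

S13 | 3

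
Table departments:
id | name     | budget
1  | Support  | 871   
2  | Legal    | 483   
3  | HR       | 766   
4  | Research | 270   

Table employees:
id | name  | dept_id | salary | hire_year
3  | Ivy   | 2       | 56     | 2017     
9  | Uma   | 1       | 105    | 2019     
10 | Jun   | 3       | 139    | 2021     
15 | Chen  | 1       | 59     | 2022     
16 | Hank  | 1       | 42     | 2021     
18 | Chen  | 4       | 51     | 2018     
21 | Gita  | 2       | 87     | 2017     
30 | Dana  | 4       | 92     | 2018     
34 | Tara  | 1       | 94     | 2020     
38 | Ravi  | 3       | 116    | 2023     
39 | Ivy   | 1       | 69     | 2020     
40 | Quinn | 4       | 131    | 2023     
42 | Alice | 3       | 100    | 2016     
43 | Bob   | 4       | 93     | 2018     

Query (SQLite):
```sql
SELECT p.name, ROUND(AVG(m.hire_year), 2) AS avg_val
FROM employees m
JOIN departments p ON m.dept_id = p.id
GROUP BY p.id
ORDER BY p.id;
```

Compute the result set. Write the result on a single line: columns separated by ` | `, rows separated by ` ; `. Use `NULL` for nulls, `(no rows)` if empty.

Join each employees row to its departments via dept_id.
Group joined rows by departments.id; compute ROUND(AVG(m.hire_year), 2) per group.
  1: ids {9, 15, 16, 34, 39} → ROUND(AVG(m.hire_year), 2)=2020.4
  2: ids {3, 21} → ROUND(AVG(m.hire_year), 2)=2017
  3: ids {10, 38, 42} → ROUND(AVG(m.hire_year), 2)=2020
  4: ids {18, 30, 40, 43} → ROUND(AVG(m.hire_year), 2)=2019.25

Support | 2020.4 ; Legal | 2017 ; HR | 2020 ; Research | 2019.25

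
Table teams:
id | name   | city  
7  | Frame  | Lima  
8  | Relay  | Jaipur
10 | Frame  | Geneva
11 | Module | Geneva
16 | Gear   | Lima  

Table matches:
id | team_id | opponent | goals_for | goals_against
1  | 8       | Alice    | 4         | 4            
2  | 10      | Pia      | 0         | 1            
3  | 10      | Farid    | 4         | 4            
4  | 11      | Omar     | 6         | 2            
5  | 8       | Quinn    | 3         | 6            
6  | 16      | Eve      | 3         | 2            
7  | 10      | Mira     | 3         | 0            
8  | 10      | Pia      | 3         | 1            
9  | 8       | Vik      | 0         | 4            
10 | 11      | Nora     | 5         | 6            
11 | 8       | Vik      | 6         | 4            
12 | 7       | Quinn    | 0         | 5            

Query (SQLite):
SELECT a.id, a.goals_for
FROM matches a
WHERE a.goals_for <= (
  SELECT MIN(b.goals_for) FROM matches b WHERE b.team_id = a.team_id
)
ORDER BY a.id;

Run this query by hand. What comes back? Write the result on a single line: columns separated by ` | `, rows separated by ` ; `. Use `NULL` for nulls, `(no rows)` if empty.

2 | 0 ; 6 | 3 ; 9 | 0 ; 10 | 5 ; 12 | 0

For each matches row a, compute MIN(goals_for) over rows sharing a.team_id.
Keep row a if a.goals_for <= that per-group MIN.
  team_id=7: MIN(goals_for) = 0
  team_id=8: MIN(goals_for) = 0
  team_id=10: MIN(goals_for) = 0
  team_id=11: MIN(goals_for) = 5
  team_id=16: MIN(goals_for) = 3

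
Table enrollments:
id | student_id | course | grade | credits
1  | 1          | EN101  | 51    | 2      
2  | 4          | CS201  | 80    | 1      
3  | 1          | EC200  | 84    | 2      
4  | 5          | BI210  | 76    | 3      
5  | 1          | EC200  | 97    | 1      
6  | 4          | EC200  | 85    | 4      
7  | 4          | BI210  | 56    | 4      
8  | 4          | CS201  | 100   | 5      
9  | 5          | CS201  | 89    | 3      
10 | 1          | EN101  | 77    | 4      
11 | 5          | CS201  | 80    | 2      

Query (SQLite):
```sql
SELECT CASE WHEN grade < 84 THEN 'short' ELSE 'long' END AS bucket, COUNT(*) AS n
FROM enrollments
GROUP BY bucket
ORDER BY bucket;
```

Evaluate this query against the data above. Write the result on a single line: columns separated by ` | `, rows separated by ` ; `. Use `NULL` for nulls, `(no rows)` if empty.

Bucket rows by grade < 84 → 'short' else 'long'; count each bucket.

long | 5 ; short | 6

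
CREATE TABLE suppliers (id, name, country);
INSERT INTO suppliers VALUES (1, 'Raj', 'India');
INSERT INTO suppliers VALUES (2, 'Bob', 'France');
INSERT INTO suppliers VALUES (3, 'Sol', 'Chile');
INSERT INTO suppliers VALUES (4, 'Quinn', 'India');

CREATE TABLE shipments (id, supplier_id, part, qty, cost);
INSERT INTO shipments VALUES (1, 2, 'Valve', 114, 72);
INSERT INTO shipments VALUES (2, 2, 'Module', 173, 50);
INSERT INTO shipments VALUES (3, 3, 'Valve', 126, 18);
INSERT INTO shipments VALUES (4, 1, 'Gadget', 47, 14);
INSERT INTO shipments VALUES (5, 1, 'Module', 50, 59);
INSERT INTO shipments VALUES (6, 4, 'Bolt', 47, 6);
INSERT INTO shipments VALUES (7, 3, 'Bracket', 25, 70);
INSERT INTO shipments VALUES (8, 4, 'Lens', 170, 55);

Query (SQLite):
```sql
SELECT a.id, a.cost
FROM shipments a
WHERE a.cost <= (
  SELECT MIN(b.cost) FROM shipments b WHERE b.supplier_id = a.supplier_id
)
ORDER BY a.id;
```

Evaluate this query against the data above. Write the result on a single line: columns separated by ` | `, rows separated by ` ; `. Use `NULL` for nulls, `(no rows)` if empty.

2 | 50 ; 3 | 18 ; 4 | 14 ; 6 | 6

For each shipments row a, compute MIN(cost) over rows sharing a.supplier_id.
Keep row a if a.cost <= that per-group MIN.
  supplier_id=1: MIN(cost) = 14
  supplier_id=2: MIN(cost) = 50
  supplier_id=3: MIN(cost) = 18
  supplier_id=4: MIN(cost) = 6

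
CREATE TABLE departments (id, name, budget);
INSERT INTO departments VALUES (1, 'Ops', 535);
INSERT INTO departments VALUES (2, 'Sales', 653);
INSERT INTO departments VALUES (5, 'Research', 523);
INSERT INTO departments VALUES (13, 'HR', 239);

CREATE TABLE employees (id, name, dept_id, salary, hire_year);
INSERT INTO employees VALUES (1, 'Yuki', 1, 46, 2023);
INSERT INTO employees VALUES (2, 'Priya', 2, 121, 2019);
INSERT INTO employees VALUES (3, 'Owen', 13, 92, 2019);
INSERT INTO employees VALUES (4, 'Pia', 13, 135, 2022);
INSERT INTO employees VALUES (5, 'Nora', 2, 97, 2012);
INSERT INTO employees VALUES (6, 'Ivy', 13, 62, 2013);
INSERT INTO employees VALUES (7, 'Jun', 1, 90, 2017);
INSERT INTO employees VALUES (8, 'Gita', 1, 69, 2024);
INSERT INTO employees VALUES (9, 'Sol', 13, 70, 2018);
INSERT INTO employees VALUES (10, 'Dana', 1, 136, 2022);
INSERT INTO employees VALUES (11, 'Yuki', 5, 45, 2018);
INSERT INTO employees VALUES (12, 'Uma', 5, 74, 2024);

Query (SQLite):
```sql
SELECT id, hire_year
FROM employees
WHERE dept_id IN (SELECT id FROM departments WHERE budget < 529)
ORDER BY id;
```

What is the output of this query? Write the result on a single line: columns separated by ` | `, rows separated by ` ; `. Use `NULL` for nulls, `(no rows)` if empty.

Inner query: departments.id where budget < 529.
Outer: keep employees rows whose dept_id is in that set.
Inner query → {5, 13}

3 | 2019 ; 4 | 2022 ; 6 | 2013 ; 9 | 2018 ; 11 | 2018 ; 12 | 2024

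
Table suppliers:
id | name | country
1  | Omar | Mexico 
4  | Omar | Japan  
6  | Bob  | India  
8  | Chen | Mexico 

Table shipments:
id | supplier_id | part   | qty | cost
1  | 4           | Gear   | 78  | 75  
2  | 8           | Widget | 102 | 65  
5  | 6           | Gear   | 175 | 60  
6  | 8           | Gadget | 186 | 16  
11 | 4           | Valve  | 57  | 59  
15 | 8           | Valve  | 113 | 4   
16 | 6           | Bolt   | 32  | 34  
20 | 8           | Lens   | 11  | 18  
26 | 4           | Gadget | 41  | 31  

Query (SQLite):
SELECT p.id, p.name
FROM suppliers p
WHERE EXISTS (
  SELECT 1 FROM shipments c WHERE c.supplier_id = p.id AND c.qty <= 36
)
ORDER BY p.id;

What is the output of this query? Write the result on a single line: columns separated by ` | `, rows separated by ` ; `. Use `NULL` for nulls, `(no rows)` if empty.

For each suppliers row, check whether any shipments with matching supplier_id has qty <= 36.
Keep rows where that is true.

6 | Bob ; 8 | Chen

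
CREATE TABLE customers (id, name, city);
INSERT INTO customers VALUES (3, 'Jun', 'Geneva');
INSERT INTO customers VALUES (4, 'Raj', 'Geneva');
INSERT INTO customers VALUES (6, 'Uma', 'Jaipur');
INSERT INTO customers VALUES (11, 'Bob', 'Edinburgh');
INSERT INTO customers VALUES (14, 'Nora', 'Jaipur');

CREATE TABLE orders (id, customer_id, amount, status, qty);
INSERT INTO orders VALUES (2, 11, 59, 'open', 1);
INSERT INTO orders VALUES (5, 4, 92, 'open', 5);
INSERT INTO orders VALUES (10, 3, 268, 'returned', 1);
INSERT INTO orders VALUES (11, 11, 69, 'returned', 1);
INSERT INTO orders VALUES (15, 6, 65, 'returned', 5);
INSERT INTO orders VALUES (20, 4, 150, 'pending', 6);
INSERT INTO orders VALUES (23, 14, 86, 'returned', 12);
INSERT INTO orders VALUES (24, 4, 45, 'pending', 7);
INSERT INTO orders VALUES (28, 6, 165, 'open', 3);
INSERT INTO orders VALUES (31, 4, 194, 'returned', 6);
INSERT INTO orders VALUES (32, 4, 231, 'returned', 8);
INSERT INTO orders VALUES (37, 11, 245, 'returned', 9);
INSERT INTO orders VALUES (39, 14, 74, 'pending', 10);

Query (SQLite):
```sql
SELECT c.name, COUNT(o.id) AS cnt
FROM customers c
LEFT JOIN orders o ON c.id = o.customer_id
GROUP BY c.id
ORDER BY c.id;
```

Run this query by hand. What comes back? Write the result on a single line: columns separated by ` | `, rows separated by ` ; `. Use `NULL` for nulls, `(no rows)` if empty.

Jun | 1 ; Raj | 5 ; Uma | 2 ; Bob | 3 ; Nora | 2

LEFT JOIN keeps every customers row; unmatched ones get NULL for orders columns.
Group by customers.id and compute COUNT(o.id). COUNT(col) of an all-NULL group is 0.
  3: ids {10} → COUNT(o.id)=1
  4: ids {5, 20, 24, 31, 32} → COUNT(o.id)=5
  6: ids {15, 28} → COUNT(o.id)=2
  11: ids {2, 11, 37} → COUNT(o.id)=3
  14: ids {23, 39} → COUNT(o.id)=2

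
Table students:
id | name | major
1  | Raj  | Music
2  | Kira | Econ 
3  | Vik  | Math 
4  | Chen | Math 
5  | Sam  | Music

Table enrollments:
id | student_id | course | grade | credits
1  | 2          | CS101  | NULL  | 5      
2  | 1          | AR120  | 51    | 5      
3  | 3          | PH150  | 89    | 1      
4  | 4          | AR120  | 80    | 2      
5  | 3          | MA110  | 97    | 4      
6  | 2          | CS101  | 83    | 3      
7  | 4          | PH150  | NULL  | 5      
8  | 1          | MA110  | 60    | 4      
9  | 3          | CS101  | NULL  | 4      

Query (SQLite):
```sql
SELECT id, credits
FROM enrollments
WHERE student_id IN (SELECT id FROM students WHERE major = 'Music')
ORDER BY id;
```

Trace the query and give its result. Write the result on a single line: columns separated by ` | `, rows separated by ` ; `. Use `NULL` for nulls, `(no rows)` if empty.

2 | 5 ; 8 | 4

Inner query: students.id where major = 'Music'.
Outer: keep enrollments rows whose student_id is in that set.
Inner query → {1, 5}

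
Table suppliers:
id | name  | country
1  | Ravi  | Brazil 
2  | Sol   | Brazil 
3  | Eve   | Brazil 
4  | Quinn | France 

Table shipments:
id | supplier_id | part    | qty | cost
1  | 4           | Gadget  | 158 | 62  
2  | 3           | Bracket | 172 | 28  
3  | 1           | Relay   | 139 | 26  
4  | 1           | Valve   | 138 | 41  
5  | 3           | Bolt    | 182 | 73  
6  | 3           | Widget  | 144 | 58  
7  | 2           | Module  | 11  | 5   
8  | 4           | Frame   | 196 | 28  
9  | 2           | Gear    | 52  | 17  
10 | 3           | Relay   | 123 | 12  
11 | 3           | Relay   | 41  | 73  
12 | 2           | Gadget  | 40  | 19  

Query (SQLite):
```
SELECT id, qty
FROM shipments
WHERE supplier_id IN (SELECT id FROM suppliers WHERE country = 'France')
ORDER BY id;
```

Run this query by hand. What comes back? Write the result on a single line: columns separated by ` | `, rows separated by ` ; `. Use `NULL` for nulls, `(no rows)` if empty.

Inner query: suppliers.id where country = 'France'.
Outer: keep shipments rows whose supplier_id is in that set.
Inner query → {4}

1 | 158 ; 8 | 196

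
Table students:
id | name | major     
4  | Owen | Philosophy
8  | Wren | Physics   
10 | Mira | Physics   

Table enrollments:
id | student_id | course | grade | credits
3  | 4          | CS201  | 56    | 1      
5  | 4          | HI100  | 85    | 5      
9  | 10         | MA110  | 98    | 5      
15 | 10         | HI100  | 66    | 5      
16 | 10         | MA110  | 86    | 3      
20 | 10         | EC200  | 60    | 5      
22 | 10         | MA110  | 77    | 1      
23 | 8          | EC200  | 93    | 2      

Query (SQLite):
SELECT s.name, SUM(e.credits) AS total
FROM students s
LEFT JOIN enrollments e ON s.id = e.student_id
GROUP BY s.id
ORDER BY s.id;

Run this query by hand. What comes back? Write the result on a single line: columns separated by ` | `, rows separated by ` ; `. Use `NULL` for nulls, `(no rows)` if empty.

Owen | 6 ; Wren | 2 ; Mira | 19

LEFT JOIN keeps every students row; unmatched ones get NULL for enrollments columns.
Group by students.id and compute SUM(e.credits). SUM over an all-NULL group is NULL.
  4: ids {3, 5} → SUM(e.credits)=6
  8: ids {23} → SUM(e.credits)=2
  10: ids {9, 15, 16, 20, 22} → SUM(e.credits)=19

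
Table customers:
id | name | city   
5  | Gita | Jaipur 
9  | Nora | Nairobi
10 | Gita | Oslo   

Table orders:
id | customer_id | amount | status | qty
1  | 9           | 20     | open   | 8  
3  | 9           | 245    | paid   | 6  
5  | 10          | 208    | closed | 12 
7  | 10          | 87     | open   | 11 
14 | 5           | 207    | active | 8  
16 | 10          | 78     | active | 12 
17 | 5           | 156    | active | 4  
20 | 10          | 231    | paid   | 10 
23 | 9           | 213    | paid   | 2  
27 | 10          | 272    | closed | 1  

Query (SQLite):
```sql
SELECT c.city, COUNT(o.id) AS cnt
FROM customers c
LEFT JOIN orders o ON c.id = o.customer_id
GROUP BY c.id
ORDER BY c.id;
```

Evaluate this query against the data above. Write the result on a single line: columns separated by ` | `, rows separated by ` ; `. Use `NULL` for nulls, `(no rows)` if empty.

Jaipur | 2 ; Nairobi | 3 ; Oslo | 5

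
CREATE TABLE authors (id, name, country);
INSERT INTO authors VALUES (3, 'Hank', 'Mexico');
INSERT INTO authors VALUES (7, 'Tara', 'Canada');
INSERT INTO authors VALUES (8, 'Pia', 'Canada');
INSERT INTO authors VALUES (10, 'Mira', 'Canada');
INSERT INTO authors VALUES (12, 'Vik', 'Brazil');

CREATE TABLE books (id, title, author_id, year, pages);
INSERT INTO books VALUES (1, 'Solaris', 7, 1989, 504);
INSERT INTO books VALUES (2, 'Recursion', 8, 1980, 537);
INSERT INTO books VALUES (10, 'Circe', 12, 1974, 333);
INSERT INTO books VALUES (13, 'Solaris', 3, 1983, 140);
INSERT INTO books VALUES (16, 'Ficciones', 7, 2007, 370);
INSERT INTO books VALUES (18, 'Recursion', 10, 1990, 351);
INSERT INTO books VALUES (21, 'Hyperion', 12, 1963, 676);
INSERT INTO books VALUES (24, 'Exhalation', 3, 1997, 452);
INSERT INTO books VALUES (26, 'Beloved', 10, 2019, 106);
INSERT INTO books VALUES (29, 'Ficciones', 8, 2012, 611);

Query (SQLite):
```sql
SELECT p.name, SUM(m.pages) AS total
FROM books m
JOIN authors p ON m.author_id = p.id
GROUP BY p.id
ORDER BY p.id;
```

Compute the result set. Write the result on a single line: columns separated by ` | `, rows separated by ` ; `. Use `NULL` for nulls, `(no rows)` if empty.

Join each books row to its authors via author_id.
Group joined rows by authors.id; compute SUM(m.pages) per group.
  3: ids {13, 24} → SUM(m.pages)=592
  7: ids {1, 16} → SUM(m.pages)=874
  8: ids {2, 29} → SUM(m.pages)=1148
  10: ids {18, 26} → SUM(m.pages)=457
  12: ids {10, 21} → SUM(m.pages)=1009

Hank | 592 ; Tara | 874 ; Pia | 1148 ; Mira | 457 ; Vik | 1009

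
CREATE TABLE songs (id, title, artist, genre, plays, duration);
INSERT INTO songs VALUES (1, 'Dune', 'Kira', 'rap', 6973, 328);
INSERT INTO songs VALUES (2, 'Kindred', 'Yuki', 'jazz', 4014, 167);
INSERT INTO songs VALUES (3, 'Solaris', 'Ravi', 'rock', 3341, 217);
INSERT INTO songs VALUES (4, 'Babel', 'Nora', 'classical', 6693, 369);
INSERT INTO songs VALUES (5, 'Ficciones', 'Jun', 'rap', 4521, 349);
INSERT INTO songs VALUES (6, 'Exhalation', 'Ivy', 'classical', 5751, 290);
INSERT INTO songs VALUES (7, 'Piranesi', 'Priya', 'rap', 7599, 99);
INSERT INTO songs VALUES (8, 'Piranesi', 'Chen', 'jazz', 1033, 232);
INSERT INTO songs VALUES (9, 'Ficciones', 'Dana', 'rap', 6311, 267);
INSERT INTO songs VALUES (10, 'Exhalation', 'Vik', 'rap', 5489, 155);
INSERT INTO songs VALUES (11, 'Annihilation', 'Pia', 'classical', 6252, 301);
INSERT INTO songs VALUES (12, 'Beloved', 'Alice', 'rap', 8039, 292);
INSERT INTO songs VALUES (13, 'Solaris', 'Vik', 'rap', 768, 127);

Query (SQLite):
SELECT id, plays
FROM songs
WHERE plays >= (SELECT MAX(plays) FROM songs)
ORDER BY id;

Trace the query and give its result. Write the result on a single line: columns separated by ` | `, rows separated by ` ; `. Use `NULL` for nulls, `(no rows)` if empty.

Scalar subquery: MAX(plays) over all songs rows = 8039.
Keep rows where plays >= that value.

12 | 8039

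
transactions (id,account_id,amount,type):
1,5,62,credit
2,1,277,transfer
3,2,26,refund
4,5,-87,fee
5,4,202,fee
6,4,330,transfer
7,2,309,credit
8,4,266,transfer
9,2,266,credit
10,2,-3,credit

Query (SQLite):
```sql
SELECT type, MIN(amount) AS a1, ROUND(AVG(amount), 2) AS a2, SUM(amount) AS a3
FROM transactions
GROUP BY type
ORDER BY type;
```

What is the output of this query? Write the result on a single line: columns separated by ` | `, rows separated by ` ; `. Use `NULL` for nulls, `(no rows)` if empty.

credit | -3 | 158.5 | 634 ; fee | -87 | 57.5 | 115 ; refund | 26 | 26 | 26 ; transfer | 266 | 291 | 873

Group transactions by type.
Per group compute: MIN(amount), ROUND(AVG(amount), 2), SUM(amount).
  credit: ids {1, 7, 9, 10} → MIN(amount)=-3, ROUND(AVG(amount), 2)=158.5, SUM(amount)=634
  fee: ids {4, 5} → MIN(amount)=-87, ROUND(AVG(amount), 2)=57.5, SUM(amount)=115
  refund: ids {3} → MIN(amount)=26, ROUND(AVG(amount), 2)=26, SUM(amount)=26
  transfer: ids {2, 6, 8} → MIN(amount)=266, ROUND(AVG(amount), 2)=291, SUM(amount)=873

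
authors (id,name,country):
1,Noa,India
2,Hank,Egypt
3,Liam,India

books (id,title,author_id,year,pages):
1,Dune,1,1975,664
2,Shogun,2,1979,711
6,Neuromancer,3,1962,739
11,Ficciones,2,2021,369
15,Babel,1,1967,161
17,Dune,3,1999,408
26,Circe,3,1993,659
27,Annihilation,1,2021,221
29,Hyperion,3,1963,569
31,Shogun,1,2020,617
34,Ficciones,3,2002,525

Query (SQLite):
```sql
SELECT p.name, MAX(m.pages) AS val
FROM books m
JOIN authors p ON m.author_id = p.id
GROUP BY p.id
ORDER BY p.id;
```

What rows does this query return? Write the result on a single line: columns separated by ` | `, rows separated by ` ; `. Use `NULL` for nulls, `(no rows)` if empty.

Join each books row to its authors via author_id.
Group joined rows by authors.id; compute MAX(m.pages) per group.
  1: ids {1, 15, 27, 31} → MAX(m.pages)=664
  2: ids {2, 11} → MAX(m.pages)=711
  3: ids {6, 17, 26, 29, 34} → MAX(m.pages)=739

Noa | 664 ; Hank | 711 ; Liam | 739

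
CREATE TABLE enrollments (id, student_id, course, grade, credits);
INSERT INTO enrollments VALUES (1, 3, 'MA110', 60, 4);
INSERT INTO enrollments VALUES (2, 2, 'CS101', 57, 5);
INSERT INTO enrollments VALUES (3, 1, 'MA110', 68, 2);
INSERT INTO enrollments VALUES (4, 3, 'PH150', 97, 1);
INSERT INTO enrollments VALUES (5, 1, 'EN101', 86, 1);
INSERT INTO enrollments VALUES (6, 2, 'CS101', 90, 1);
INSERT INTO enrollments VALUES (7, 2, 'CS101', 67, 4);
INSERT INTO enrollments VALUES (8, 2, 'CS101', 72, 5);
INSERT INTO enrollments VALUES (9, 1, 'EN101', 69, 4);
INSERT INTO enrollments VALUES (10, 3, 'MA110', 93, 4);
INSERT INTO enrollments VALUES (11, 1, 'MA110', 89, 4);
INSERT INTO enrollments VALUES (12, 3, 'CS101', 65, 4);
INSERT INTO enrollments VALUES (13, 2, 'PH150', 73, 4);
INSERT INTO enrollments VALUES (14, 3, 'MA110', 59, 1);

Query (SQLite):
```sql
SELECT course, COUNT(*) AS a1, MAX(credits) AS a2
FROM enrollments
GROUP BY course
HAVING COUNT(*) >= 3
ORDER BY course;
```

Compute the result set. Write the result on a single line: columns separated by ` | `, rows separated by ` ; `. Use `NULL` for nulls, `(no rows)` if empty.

Group enrollments by course.
Per group compute: COUNT(*), MAX(credits).
HAVING: drop groups with fewer than 3 rows.
  CS101: ids {2, 6, 7, 8, 12} → COUNT(*)=5, MAX(credits)=5
  EN101: ids {5, 9} → COUNT(*)=2, MAX(credits)=4
  MA110: ids {1, 3, 10, 11, 14} → COUNT(*)=5, MAX(credits)=4
  PH150: ids {4, 13} → COUNT(*)=2, MAX(credits)=4

CS101 | 5 | 5 ; MA110 | 5 | 4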